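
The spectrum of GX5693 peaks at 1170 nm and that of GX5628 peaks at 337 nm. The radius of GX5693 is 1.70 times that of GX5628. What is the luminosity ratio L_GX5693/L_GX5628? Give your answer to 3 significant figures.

0.0199

Wien's law gives T ∝ 1/λ_max, so T_GX5693/T_GX5628 = λ_GX5628/λ_GX5693 = 337/1170 = 0.2880.
Then L ∝ R²T⁴ gives L_GX5693/L_GX5628 = (1.70)² × (0.2880)⁴ = 2.890 × 0.006883 = 0.01989.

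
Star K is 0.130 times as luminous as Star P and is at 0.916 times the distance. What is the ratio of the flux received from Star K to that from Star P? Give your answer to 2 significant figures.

0.15

F = L/(4πd²), so F_K/F_P = (L_K/L_P) / (d_K/d_P)²
= 0.130 / (0.916)² = 0.130 / 0.8391 = 0.1549.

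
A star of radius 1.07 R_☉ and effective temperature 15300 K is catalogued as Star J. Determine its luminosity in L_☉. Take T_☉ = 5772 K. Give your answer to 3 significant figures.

56.5 L_☉

L/L_☉ = (R/R_☉)² (T/T_☉)⁴ = (1.07)² × (15300/5772)⁴
       = 1.145 × (2.651)⁴ = 1.145 × 49.37 = 56.52.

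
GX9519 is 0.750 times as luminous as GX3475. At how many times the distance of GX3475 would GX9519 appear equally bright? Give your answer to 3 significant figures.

Equal flux requires L_GX9519/d_GX9519² = L_GX3475/d_GX3475², so d_GX9519/d_GX3475 = √(L_GX9519/L_GX3475)
= √(0.750) = 0.8660.

0.866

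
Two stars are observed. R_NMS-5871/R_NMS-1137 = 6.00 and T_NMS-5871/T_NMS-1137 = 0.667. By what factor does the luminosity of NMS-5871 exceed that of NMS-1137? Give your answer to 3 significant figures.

From the Stefan–Boltzmann law, L ∝ R²T⁴, so
L_NMS-5871/L_NMS-1137 = (R_NMS-5871/R_NMS-1137)² (T_NMS-5871/T_NMS-1137)⁴ = (6.00)² × (0.667)⁴ = 36.00 × 0.1979 = 7.125.

7.13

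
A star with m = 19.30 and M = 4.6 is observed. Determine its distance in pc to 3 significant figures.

m − M = 5 log₁₀(d/10 pc)
19.30 − (4.6) = 14.70 = 5 log₁₀(d/10)
d = 10 × 10^(14.70/5) = 10 × 10^2.940 = 8710 pc.

8.71×10^3 pc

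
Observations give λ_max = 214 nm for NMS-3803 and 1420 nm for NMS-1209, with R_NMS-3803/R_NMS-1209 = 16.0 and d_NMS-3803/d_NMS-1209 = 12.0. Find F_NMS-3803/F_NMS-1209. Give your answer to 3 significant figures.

3.45×10^3

Wien's law: T_NMS-3803/T_NMS-1209 = λ_NMS-1209/λ_NMS-3803 = 1420/214 = 6.636.
L_NMS-3803/L_NMS-1209 = (R_NMS-3803/R_NMS-1209)²(T_NMS-3803/T_NMS-1209)⁴ = (16.0)²(6.636)⁴ = 4.963×10^5.
F_NMS-3803/F_NMS-1209 = (L_NMS-3803/L_NMS-1209)/(d_NMS-3803/d_NMS-1209)² = 4.963×10^5/(12.0)² = 3446.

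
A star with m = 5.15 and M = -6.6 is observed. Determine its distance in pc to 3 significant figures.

m − M = 5 log₁₀(d/10 pc)
5.15 − (-6.6) = 11.75 = 5 log₁₀(d/10)
d = 10 × 10^(11.75/5) = 10 × 10^2.350 = 2239 pc.

2.24×10^3 pc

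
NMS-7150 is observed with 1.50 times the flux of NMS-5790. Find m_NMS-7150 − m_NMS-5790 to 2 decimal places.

m_NMS-7150 − m_NMS-5790 = −2.5 log₁₀(F_NMS-7150/F_NMS-5790) = −2.5 log₁₀(1.50) = −2.5 × (0.176) = -0.440.

-0.44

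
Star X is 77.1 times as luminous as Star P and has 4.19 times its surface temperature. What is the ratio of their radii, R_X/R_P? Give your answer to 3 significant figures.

L ∝ R²T⁴ gives R ∝ √L / T², so
R_X/R_P = √(77.1) / (4.19)² = 8.781 / 17.56 = 0.5001.

0.500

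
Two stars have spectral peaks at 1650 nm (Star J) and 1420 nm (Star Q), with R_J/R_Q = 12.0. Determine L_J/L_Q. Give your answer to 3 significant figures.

Wien's law gives T ∝ 1/λ_max, so T_J/T_Q = λ_Q/λ_J = 1420/1650 = 0.8606.
Then L ∝ R²T⁴ gives L_J/L_Q = (12.0)² × (0.8606)⁴ = 144.0 × 0.5486 = 78.99.

79.0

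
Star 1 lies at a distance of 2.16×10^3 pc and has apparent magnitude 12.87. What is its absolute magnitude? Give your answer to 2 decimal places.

1.20

M = m − 5 log₁₀(d/10 pc) = 12.87 − 5 log₁₀(2.16×10^3/10)
  = 12.87 − 5 × 2.334 = 12.87 − 11.67 = 1.20.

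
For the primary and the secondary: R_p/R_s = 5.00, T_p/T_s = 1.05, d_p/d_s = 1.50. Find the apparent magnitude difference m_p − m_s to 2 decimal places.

L_p/L_s = (5.00)²(1.05)⁴ = 30.39.
F_p/F_s = (L_p/L_s)/(d_p/d_s)² = 30.39/2.250 = 13.51.
m_p − m_s = −2.5 log₁₀(13.51) = -2.83.

-2.83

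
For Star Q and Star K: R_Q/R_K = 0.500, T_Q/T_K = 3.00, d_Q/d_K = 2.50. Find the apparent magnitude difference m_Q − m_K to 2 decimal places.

L_Q/L_K = (0.500)²(3.00)⁴ = 20.25.
F_Q/F_K = (L_Q/L_K)/(d_Q/d_K)² = 20.25/6.250 = 3.240.
m_Q − m_K = −2.5 log₁₀(3.240) = -1.28.

-1.28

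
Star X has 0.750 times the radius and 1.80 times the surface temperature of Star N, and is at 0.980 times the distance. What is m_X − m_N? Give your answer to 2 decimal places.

L_X/L_N = (0.750)²(1.80)⁴ = 5.905.
F_X/F_N = (L_X/L_N)/(d_X/d_N)² = 5.905/0.9604 = 6.148.
m_X − m_N = −2.5 log₁₀(6.148) = -1.97.

-1.97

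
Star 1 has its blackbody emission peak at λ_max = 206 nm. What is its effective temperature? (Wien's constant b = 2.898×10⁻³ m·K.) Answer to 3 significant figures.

T = b/λ_max = 2.898×10⁻³ / (206×10⁻⁹) = 1.407×10^4 K.

1.41×10^4 K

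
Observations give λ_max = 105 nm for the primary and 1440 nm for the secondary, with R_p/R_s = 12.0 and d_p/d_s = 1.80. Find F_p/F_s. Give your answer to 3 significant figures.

Wien's law: T_p/T_s = λ_s/λ_p = 1440/105 = 13.71.
L_p/L_s = (R_p/R_s)²(T_p/T_s)⁴ = (12.0)²(13.71)⁴ = 5.094×10^6.
F_p/F_s = (L_p/L_s)/(d_p/d_s)² = 5.094×10^6/(1.80)² = 1.572×10^6.

1.57×10^6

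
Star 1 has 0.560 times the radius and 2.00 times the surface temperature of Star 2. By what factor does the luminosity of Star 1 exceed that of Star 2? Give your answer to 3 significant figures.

5.02

From the Stefan–Boltzmann law, L ∝ R²T⁴, so
L_1/L_2 = (R_1/R_2)² (T_1/T_2)⁴ = (0.560)² × (2.00)⁴ = 0.3136 × 16.00 = 5.018.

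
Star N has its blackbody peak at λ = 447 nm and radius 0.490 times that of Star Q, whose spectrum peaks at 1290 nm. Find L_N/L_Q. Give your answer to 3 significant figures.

16.7

Wien's law gives T ∝ 1/λ_max, so T_N/T_Q = λ_Q/λ_N = 1290/447 = 2.886.
Then L ∝ R²T⁴ gives L_N/L_Q = (0.490)² × (2.886)⁴ = 0.2401 × 69.36 = 16.65.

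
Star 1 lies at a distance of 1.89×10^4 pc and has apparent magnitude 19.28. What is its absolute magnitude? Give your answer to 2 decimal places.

2.90

M = m − 5 log₁₀(d/10 pc) = 19.28 − 5 log₁₀(1.89×10^4/10)
  = 19.28 − 5 × 3.276 = 19.28 − 16.38 = 2.90.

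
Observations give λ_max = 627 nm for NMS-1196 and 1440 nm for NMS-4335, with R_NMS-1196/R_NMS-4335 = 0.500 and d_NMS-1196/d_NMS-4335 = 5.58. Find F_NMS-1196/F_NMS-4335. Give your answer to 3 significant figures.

0.223

Wien's law: T_NMS-1196/T_NMS-4335 = λ_NMS-4335/λ_NMS-1196 = 1440/627 = 2.297.
L_NMS-1196/L_NMS-4335 = (R_NMS-1196/R_NMS-4335)²(T_NMS-1196/T_NMS-4335)⁴ = (0.500)²(2.297)⁴ = 6.955.
F_NMS-1196/F_NMS-4335 = (L_NMS-1196/L_NMS-4335)/(d_NMS-1196/d_NMS-4335)² = 6.955/(5.58)² = 0.2234.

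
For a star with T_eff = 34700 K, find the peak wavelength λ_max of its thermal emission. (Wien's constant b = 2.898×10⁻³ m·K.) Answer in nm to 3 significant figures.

83.5 nm

λ_max = b/T = 2.898×10⁻³ / 34700 = 8.35×10^-8 m = 83.52 nm.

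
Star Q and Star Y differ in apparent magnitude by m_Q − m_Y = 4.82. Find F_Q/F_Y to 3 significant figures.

0.0118

F_Q/F_Y = 10^(−(m_Q − m_Y)/2.5) = 10^(-4.82/2.5) = 10^-1.928 = 0.01180.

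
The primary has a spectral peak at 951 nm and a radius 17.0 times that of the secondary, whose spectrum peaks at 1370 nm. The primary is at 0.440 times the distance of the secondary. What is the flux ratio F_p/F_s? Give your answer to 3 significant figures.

Wien's law: T_p/T_s = λ_s/λ_p = 1370/951 = 1.441.
L_p/L_s = (R_p/R_s)²(T_p/T_s)⁴ = (17.0)²(1.441)⁴ = 1245.
F_p/F_s = (L_p/L_s)/(d_p/d_s)² = 1245/(0.440)² = 6429.

6.43×10^3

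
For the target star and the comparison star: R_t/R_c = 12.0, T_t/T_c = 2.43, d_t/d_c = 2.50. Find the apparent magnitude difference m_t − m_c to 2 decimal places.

-7.26

L_t/L_c = (12.0)²(2.43)⁴ = 5021.
F_t/F_c = (L_t/L_c)/(d_t/d_c)² = 5021/6.250 = 803.4.
m_t − m_c = −2.5 log₁₀(803.4) = -7.26.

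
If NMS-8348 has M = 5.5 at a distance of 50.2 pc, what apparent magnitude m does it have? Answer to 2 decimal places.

9.00

m = M + 5 log₁₀(d/10 pc) = 5.5 + 5 log₁₀(50.2/10)
  = 5.5 + 5 × 0.701 = 5.5 + 3.50 = 9.00.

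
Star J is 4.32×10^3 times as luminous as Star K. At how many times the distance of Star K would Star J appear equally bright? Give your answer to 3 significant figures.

Equal flux requires L_J/d_J² = L_K/d_K², so d_J/d_K = √(L_J/L_K)
= √(4.32×10^3) = 65.73.

65.7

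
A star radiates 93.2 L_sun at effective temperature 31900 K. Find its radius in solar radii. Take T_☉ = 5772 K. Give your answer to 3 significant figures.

R/R_☉ = √(L/L_☉) / (T/T_☉)² = √(93.2) / (5.527)²
       = 9.654 / 30.54 = 0.3161.

0.316 solar radii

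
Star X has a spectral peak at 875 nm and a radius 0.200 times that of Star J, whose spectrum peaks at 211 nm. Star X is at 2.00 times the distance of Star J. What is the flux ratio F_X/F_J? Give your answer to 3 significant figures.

3.38×10^-5

Wien's law: T_X/T_J = λ_J/λ_X = 211/875 = 0.2411.
L_X/L_J = (R_X/R_J)²(T_X/T_J)⁴ = (0.200)²(0.2411)⁴ = 1.353×10^-4.
F_X/F_J = (L_X/L_J)/(d_X/d_J)² = 1.353×10^-4/(2.00)² = 3.381×10^-5.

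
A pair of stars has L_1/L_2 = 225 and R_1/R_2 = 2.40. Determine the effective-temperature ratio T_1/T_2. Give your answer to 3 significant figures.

2.50

L ∝ R²T⁴ gives T ∝ (L/R²)^(1/4), so
T_1/T_2 = (225 / 2.40²)^(1/4) = (39.06)^(1/4) = 2.500.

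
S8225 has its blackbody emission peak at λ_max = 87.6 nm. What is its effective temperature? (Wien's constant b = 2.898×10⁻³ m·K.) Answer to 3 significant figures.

3.31×10^4 K

T = b/λ_max = 2.898×10⁻³ / (87.6×10⁻⁹) = 3.308×10^4 K.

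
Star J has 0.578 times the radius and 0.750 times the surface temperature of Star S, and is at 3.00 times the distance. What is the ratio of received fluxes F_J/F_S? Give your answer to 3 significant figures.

0.0117

L_J/L_S = (R_J/R_S)²(T_J/T_S)⁴ = (0.578)² × (0.750)⁴ = 0.1057.
F_J/F_S = (L_J/L_S)/(d_J/d_S)² = 0.1057 / (3.00)² = 0.01175.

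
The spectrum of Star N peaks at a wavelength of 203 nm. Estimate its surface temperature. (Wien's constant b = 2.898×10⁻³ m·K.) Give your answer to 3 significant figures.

1.43×10^4 K

T = b/λ_max = 2.898×10⁻³ / (203×10⁻⁹) = 1.428×10^4 K.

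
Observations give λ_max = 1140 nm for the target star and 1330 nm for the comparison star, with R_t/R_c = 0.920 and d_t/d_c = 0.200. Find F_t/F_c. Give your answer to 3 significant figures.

39.2

Wien's law: T_t/T_c = λ_c/λ_t = 1330/1140 = 1.167.
L_t/L_c = (R_t/R_c)²(T_t/T_c)⁴ = (0.920)²(1.167)⁴ = 1.568.
F_t/F_c = (L_t/L_c)/(d_t/d_c)² = 1.568/(0.200)² = 39.20.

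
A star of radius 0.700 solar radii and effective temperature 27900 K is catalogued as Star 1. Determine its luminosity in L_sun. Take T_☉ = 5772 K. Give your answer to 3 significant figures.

L/L_☉ = (R/R_☉)² (T/T_☉)⁴ = (0.700)² × (27900/5772)⁴
       = 0.4900 × (4.834)⁴ = 0.4900 × 545.9 = 267.5.

267 L_sun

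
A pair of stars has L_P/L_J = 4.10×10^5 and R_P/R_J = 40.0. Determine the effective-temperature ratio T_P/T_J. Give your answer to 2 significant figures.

4.0

L ∝ R²T⁴ gives T ∝ (L/R²)^(1/4), so
T_P/T_J = (4.10×10^5 / 40.0²)^(1/4) = (256.2)^(1/4) = 4.001.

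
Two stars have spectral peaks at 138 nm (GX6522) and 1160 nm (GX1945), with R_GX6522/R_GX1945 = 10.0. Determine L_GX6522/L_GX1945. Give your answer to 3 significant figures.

4.99×10^5

Wien's law gives T ∝ 1/λ_max, so T_GX6522/T_GX1945 = λ_GX1945/λ_GX6522 = 1160/138 = 8.406.
Then L ∝ R²T⁴ gives L_GX6522/L_GX1945 = (10.0)² × (8.406)⁴ = 100.0 × 4992 = 4.992×10^5.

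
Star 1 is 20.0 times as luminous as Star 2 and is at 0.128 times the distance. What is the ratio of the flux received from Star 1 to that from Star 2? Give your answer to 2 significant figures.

1.2×10^3

F = L/(4πd²), so F_1/F_2 = (L_1/L_2) / (d_1/d_2)²
= 20.0 / (0.128)² = 20.0 / 0.01638 = 1221.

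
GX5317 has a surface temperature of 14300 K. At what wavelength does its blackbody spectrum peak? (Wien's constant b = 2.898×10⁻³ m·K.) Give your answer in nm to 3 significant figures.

λ_max = b/T = 2.898×10⁻³ / 14300 = 2.03×10^-7 m = 202.7 nm.

203 nm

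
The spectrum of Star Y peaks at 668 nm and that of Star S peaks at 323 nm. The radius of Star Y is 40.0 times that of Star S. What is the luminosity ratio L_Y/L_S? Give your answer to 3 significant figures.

Wien's law gives T ∝ 1/λ_max, so T_Y/T_S = λ_S/λ_Y = 323/668 = 0.4835.
Then L ∝ R²T⁴ gives L_Y/L_S = (40.0)² × (0.4835)⁴ = 1600 × 0.05466 = 87.46.

87.5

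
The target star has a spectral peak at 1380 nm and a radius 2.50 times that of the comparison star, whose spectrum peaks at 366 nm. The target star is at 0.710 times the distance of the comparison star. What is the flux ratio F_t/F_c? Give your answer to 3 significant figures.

0.0613

Wien's law: T_t/T_c = λ_c/λ_t = 366/1380 = 0.2652.
L_t/L_c = (R_t/R_c)²(T_t/T_c)⁴ = (2.50)²(0.2652)⁴ = 0.03092.
F_t/F_c = (L_t/L_c)/(d_t/d_c)² = 0.03092/(0.710)² = 0.06134.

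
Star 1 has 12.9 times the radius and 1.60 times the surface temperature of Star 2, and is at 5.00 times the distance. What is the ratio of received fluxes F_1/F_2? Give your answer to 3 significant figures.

L_1/L_2 = (R_1/R_2)²(T_1/T_2)⁴ = (12.9)² × (1.60)⁴ = 1091.
F_1/F_2 = (L_1/L_2)/(d_1/d_2)² = 1091 / (5.00)² = 43.62.

43.6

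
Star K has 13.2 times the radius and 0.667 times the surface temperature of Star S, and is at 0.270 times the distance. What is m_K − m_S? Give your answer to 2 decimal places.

-6.69

L_K/L_S = (13.2)²(0.667)⁴ = 34.49.
F_K/F_S = (L_K/L_S)/(d_K/d_S)² = 34.49/0.07290 = 473.1.
m_K − m_S = −2.5 log₁₀(473.1) = -6.69.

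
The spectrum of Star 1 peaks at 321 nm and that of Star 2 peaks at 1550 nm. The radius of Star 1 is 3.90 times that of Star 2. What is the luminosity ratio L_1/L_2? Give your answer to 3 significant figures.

8.27×10^3

Wien's law gives T ∝ 1/λ_max, so T_1/T_2 = λ_2/λ_1 = 1550/321 = 4.829.
Then L ∝ R²T⁴ gives L_1/L_2 = (3.90)² × (4.829)⁴ = 15.21 × 543.6 = 8269.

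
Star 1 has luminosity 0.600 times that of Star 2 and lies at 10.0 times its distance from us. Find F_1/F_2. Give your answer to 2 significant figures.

0.0060

F = L/(4πd²), so F_1/F_2 = (L_1/L_2) / (d_1/d_2)²
= 0.600 / (10.0)² = 0.600 / 100.0 = 0.006000.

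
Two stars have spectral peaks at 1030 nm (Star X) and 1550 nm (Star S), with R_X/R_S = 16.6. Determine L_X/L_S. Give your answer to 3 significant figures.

1.41×10^3

Wien's law gives T ∝ 1/λ_max, so T_X/T_S = λ_S/λ_X = 1550/1030 = 1.505.
Then L ∝ R²T⁴ gives L_X/L_S = (16.6)² × (1.505)⁴ = 275.6 × 5.128 = 1413.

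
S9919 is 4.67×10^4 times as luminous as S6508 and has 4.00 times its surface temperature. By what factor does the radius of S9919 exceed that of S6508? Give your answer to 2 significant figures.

L ∝ R²T⁴ gives R ∝ √L / T², so
R_S9919/R_S6508 = √(4.67×10^4) / (4.00)² = 216.1 / 16.00 = 13.51.

14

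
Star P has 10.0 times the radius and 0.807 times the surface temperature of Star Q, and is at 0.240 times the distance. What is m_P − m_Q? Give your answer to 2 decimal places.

L_P/L_Q = (10.0)²(0.807)⁴ = 42.41.
F_P/F_Q = (L_P/L_Q)/(d_P/d_Q)² = 42.41/0.05760 = 736.3.
m_P − m_Q = −2.5 log₁₀(736.3) = -7.17.

-7.17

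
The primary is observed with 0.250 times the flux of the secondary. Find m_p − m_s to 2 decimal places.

m_p − m_s = −2.5 log₁₀(F_p/F_s) = −2.5 log₁₀(0.250) = −2.5 × (-0.602) = 1.505.

1.51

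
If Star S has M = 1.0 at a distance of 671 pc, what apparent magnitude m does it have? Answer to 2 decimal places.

10.13

m = M + 5 log₁₀(d/10 pc) = 1.0 + 5 log₁₀(671/10)
  = 1.0 + 5 × 1.827 = 1.0 + 9.13 = 10.13.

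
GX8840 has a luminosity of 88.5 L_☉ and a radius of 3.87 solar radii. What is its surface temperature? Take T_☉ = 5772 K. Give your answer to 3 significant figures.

T/T_☉ = (L/L_☉)^(1/4) / (R/R_☉)^(1/2)
T = 5772 × (88.5)^(1/4) / √(3.87) = 5772 × 3.067 / 1.967 = 8999 K.

9.00×10^3 K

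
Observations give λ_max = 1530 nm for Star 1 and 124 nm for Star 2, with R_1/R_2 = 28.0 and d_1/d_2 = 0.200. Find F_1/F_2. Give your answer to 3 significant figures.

0.846

Wien's law: T_1/T_2 = λ_2/λ_1 = 124/1530 = 0.08105.
L_1/L_2 = (R_1/R_2)²(T_1/T_2)⁴ = (28.0)²(0.08105)⁴ = 0.03382.
F_1/F_2 = (L_1/L_2)/(d_1/d_2)² = 0.03382/(0.200)² = 0.8456.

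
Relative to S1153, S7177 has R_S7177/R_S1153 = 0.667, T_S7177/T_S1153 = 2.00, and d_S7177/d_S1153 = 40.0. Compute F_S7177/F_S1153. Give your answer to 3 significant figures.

0.00445

L_S7177/L_S1153 = (R_S7177/R_S1153)²(T_S7177/T_S1153)⁴ = (0.667)² × (2.00)⁴ = 7.118.
F_S7177/F_S1153 = (L_S7177/L_S1153)/(d_S7177/d_S1153)² = 7.118 / (40.0)² = 0.004449.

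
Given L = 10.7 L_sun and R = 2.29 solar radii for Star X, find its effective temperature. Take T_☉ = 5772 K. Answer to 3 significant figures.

6.90×10^3 K

T/T_☉ = (L/L_☉)^(1/4) / (R/R_☉)^(1/2)
T = 5772 × (10.7)^(1/4) / √(2.29) = 5772 × 1.809 / 1.513 = 6898 K.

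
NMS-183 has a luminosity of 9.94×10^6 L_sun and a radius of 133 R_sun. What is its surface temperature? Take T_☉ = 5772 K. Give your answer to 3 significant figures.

2.81×10^4 K

T/T_☉ = (L/L_☉)^(1/4) / (R/R_☉)^(1/2)
T = 5772 × (9.94×10^6)^(1/4) / √(133) = 5772 × 56.15 / 11.53 = 2.810×10^4 K.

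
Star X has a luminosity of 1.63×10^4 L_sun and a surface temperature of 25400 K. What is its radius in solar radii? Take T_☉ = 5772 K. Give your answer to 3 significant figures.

6.59 solar radii

R/R_☉ = √(L/L_☉) / (T/T_☉)² = √(1.63×10^4) / (4.401)²
       = 127.7 / 19.36 = 6.593.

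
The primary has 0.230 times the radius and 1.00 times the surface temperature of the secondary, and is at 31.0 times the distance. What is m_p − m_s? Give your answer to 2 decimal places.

L_p/L_s = (0.230)²(1.00)⁴ = 0.05290.
F_p/F_s = (L_p/L_s)/(d_p/d_s)² = 0.05290/961.0 = 5.505×10^-5.
m_p − m_s = −2.5 log₁₀(5.505×10^-5) = 10.65.

10.65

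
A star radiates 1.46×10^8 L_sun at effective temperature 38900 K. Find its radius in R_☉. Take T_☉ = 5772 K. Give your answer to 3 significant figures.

266 R_☉

R/R_☉ = √(L/L_☉) / (T/T_☉)² = √(1.46×10^8) / (6.739)²
       = 1.208×10^4 / 45.42 = 266.0.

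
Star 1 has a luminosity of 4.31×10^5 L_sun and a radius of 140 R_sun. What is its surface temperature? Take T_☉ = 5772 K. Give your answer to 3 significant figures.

T/T_☉ = (L/L_☉)^(1/4) / (R/R_☉)^(1/2)
T = 5772 × (4.31×10^5)^(1/4) / √(140) = 5772 × 25.62 / 11.83 = 1.250×10^4 K.

1.25×10^4 K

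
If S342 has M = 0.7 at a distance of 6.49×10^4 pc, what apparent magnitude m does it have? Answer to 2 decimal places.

19.76

m = M + 5 log₁₀(d/10 pc) = 0.7 + 5 log₁₀(6.49×10^4/10)
  = 0.7 + 5 × 3.812 = 0.7 + 19.06 = 19.76.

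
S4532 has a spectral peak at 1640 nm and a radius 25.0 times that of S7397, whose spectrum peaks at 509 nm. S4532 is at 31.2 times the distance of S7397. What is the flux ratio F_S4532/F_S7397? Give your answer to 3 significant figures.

Wien's law: T_S4532/T_S7397 = λ_S7397/λ_S4532 = 509/1640 = 0.3104.
L_S4532/L_S7397 = (R_S4532/R_S7397)²(T_S4532/T_S7397)⁴ = (25.0)²(0.3104)⁴ = 5.799.
F_S4532/F_S7397 = (L_S4532/L_S7397)/(d_S4532/d_S7397)² = 5.799/(31.2)² = 0.005958.

0.00596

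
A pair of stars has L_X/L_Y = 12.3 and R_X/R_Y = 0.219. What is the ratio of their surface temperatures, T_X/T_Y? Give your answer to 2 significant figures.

L ∝ R²T⁴ gives T ∝ (L/R²)^(1/4), so
T_X/T_Y = (12.3 / 0.219²)^(1/4) = (256.5)^(1/4) = 4.002.

4.0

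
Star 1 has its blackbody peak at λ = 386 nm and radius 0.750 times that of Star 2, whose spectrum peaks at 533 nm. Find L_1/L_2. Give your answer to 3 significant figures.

Wien's law gives T ∝ 1/λ_max, so T_1/T_2 = λ_2/λ_1 = 533/386 = 1.381.
Then L ∝ R²T⁴ gives L_1/L_2 = (0.750)² × (1.381)⁴ = 0.5625 × 3.635 = 2.045.

2.04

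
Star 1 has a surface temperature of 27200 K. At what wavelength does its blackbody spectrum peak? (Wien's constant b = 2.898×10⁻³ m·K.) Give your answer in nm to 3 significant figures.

107 nm

λ_max = b/T = 2.898×10⁻³ / 27200 = 1.07×10^-7 m = 106.5 nm.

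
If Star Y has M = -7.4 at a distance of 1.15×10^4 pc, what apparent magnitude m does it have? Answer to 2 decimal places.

m = M + 5 log₁₀(d/10 pc) = -7.4 + 5 log₁₀(1.15×10^4/10)
  = -7.4 + 5 × 3.061 = -7.4 + 15.30 = 7.90.

7.90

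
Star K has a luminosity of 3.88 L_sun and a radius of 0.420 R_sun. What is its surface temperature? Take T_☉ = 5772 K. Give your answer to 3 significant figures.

1.25×10^4 K

T/T_☉ = (L/L_☉)^(1/4) / (R/R_☉)^(1/2)
T = 5772 × (3.88)^(1/4) / √(0.420) = 5772 × 1.403 / 0.6481 = 1.250×10^4 K.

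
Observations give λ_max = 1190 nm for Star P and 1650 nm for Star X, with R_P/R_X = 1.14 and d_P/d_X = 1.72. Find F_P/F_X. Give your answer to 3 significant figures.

1.62

Wien's law: T_P/T_X = λ_X/λ_P = 1650/1190 = 1.387.
L_P/L_X = (R_P/R_X)²(T_P/T_X)⁴ = (1.14)²(1.387)⁴ = 4.803.
F_P/F_X = (L_P/L_X)/(d_P/d_X)² = 4.803/(1.72)² = 1.624.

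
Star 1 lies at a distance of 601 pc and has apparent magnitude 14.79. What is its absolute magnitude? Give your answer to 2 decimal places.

M = m − 5 log₁₀(d/10 pc) = 14.79 − 5 log₁₀(601/10)
  = 14.79 − 5 × 1.779 = 14.79 − 8.89 = 5.90.

5.90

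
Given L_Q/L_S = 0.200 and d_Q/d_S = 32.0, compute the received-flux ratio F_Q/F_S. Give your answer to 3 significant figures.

1.95×10^-4

F = L/(4πd²), so F_Q/F_S = (L_Q/L_S) / (d_Q/d_S)²
= 0.200 / (32.0)² = 0.200 / 1024 = 1.953×10^-4.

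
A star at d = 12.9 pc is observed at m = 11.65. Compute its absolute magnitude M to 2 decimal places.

M = m − 5 log₁₀(d/10 pc) = 11.65 − 5 log₁₀(12.9/10)
  = 11.65 − 5 × 0.111 = 11.65 − 0.55 = 11.10.

11.10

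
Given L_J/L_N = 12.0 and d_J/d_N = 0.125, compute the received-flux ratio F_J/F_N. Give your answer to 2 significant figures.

F = L/(4πd²), so F_J/F_N = (L_J/L_N) / (d_J/d_N)²
= 12.0 / (0.125)² = 12.0 / 0.01562 = 768.0.

7.7×10^2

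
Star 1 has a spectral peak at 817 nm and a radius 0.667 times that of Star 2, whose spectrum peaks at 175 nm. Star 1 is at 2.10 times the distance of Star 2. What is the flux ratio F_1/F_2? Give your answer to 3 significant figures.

2.12×10^-4

Wien's law: T_1/T_2 = λ_2/λ_1 = 175/817 = 0.2142.
L_1/L_2 = (R_1/R_2)²(T_1/T_2)⁴ = (0.667)²(0.2142)⁴ = 9.365×10^-4.
F_1/F_2 = (L_1/L_2)/(d_1/d_2)² = 9.365×10^-4/(2.10)² = 2.124×10^-4.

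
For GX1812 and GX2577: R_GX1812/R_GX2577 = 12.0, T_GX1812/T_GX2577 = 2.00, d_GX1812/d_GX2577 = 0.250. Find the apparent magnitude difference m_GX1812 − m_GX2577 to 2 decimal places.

-11.42

L_GX1812/L_GX2577 = (12.0)²(2.00)⁴ = 2304.
F_GX1812/F_GX2577 = (L_GX1812/L_GX2577)/(d_GX1812/d_GX2577)² = 2304/0.06250 = 3.686×10^4.
m_GX1812 − m_GX2577 = −2.5 log₁₀(3.686×10^4) = -11.42.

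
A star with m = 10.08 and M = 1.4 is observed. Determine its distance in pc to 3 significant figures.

545 pc

m − M = 5 log₁₀(d/10 pc)
10.08 − (1.4) = 8.68 = 5 log₁₀(d/10)
d = 10 × 10^(8.68/5) = 10 × 10^1.736 = 544.5 pc.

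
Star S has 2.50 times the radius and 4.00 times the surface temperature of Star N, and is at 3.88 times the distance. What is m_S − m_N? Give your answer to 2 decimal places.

L_S/L_N = (2.50)²(4.00)⁴ = 1600.
F_S/F_N = (L_S/L_N)/(d_S/d_N)² = 1600/15.05 = 106.3.
m_S − m_N = −2.5 log₁₀(106.3) = -5.07.

-5.07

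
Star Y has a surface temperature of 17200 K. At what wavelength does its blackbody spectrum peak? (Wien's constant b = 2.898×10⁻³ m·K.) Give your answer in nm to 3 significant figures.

168 nm

λ_max = b/T = 2.898×10⁻³ / 17200 = 1.68×10^-7 m = 168.5 nm.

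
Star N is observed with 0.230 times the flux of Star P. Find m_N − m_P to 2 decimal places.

1.60

m_N − m_P = −2.5 log₁₀(F_N/F_P) = −2.5 log₁₀(0.230) = −2.5 × (-0.638) = 1.596.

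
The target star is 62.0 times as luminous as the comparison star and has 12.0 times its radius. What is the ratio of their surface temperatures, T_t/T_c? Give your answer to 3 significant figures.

L ∝ R²T⁴ gives T ∝ (L/R²)^(1/4), so
T_t/T_c = (62.0 / 12.0²)^(1/4) = (0.4306)^(1/4) = 0.8100.

0.810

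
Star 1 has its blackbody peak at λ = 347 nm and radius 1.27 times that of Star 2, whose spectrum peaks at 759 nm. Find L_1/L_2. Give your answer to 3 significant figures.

36.9

Wien's law gives T ∝ 1/λ_max, so T_1/T_2 = λ_2/λ_1 = 759/347 = 2.187.
Then L ∝ R²T⁴ gives L_1/L_2 = (1.27)² × (2.187)⁴ = 1.613 × 22.89 = 36.92.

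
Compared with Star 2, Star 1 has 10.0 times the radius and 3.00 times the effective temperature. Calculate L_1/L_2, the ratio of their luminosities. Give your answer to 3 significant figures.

8.10×10^3

From the Stefan–Boltzmann law, L ∝ R²T⁴, so
L_1/L_2 = (R_1/R_2)² (T_1/T_2)⁴ = (10.0)² × (3.00)⁴ = 100.0 × 81.00 = 8100.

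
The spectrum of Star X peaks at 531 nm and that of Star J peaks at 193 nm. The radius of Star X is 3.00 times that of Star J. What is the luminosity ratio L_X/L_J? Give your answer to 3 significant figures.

0.157

Wien's law gives T ∝ 1/λ_max, so T_X/T_J = λ_J/λ_X = 193/531 = 0.3635.
Then L ∝ R²T⁴ gives L_X/L_J = (3.00)² × (0.3635)⁴ = 9.000 × 0.01745 = 0.1571.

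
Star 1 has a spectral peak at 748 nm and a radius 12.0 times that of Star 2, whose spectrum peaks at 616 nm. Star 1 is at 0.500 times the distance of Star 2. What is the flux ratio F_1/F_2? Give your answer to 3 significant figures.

265

Wien's law: T_1/T_2 = λ_2/λ_1 = 616/748 = 0.8235.
L_1/L_2 = (R_1/R_2)²(T_1/T_2)⁴ = (12.0)²(0.8235)⁴ = 66.23.
F_1/F_2 = (L_1/L_2)/(d_1/d_2)² = 66.23/(0.500)² = 264.9.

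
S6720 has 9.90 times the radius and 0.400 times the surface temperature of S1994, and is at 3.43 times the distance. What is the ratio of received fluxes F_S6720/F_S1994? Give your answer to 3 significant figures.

L_S6720/L_S1994 = (R_S6720/R_S1994)²(T_S6720/T_S1994)⁴ = (9.90)² × (0.400)⁴ = 2.509.
F_S6720/F_S1994 = (L_S6720/L_S1994)/(d_S6720/d_S1994)² = 2.509 / (3.43)² = 0.2133.

0.213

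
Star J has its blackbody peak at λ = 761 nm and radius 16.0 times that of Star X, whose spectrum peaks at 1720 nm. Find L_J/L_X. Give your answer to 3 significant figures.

6.68×10^3

Wien's law gives T ∝ 1/λ_max, so T_J/T_X = λ_X/λ_J = 1720/761 = 2.260.
Then L ∝ R²T⁴ gives L_J/L_X = (16.0)² × (2.260)⁴ = 256.0 × 26.10 = 6681.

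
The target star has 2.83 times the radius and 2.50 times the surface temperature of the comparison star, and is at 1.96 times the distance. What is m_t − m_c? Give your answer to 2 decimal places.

-4.78

L_t/L_c = (2.83)²(2.50)⁴ = 312.8.
F_t/F_c = (L_t/L_c)/(d_t/d_c)² = 312.8/3.842 = 81.44.
m_t − m_c = −2.5 log₁₀(81.44) = -4.78.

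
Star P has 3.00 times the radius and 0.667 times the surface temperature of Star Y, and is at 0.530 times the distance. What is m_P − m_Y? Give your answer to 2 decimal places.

L_P/L_Y = (3.00)²(0.667)⁴ = 1.781.
F_P/F_Y = (L_P/L_Y)/(d_P/d_Y)² = 1.781/0.2809 = 6.342.
m_P − m_Y = −2.5 log₁₀(6.342) = -2.01.

-2.01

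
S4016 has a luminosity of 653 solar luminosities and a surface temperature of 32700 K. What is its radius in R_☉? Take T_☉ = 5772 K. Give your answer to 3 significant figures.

R/R_☉ = √(L/L_☉) / (T/T_☉)² = √(653) / (5.665)²
       = 25.55 / 32.10 = 0.7962.

0.796 R_☉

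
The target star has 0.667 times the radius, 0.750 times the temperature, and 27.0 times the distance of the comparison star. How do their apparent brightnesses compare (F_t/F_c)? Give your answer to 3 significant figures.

1.93×10^-4

L_t/L_c = (R_t/R_c)²(T_t/T_c)⁴ = (0.667)² × (0.750)⁴ = 0.1408.
F_t/F_c = (L_t/L_c)/(d_t/d_c)² = 0.1408 / (27.0)² = 1.931×10^-4.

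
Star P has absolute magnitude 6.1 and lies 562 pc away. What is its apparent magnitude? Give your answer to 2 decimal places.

14.85

m = M + 5 log₁₀(d/10 pc) = 6.1 + 5 log₁₀(562/10)
  = 6.1 + 5 × 1.750 = 6.1 + 8.75 = 14.85.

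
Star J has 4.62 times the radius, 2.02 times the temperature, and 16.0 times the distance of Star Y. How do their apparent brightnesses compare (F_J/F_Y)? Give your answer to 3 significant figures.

L_J/L_Y = (R_J/R_Y)²(T_J/T_Y)⁴ = (4.62)² × (2.02)⁴ = 355.4.
F_J/F_Y = (L_J/L_Y)/(d_J/d_Y)² = 355.4 / (16.0)² = 1.388.

1.39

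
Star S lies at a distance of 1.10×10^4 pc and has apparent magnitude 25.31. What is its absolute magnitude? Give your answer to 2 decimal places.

10.10

M = m − 5 log₁₀(d/10 pc) = 25.31 − 5 log₁₀(1.10×10^4/10)
  = 25.31 − 5 × 3.041 = 25.31 − 15.21 = 10.10.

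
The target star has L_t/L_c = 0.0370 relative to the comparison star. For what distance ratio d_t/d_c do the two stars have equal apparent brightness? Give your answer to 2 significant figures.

0.19

Equal flux requires L_t/d_t² = L_c/d_c², so d_t/d_c = √(L_t/L_c)
= √(0.0370) = 0.1924.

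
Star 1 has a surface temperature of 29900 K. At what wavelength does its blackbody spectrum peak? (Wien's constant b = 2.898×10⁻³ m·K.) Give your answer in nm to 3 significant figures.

96.9 nm

λ_max = b/T = 2.898×10⁻³ / 29900 = 9.69×10^-8 m = 96.92 nm.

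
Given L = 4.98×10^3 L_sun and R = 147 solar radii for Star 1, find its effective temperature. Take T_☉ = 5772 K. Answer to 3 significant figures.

T/T_☉ = (L/L_☉)^(1/4) / (R/R_☉)^(1/2)
T = 5772 × (4.98×10^3)^(1/4) / √(147) = 5772 × 8.401 / 12.12 = 3999 K.

4.00×10^3 K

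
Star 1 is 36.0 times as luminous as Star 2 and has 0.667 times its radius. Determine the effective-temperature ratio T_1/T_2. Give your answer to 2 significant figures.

3.0

L ∝ R²T⁴ gives T ∝ (L/R²)^(1/4), so
T_1/T_2 = (36.0 / 0.667²)^(1/4) = (80.92)^(1/4) = 2.999.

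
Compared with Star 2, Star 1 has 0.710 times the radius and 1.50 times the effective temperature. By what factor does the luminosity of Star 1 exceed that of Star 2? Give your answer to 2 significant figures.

From the Stefan–Boltzmann law, L ∝ R²T⁴, so
L_1/L_2 = (R_1/R_2)² (T_1/T_2)⁴ = (0.710)² × (1.50)⁴ = 0.5041 × 5.062 = 2.552.

2.6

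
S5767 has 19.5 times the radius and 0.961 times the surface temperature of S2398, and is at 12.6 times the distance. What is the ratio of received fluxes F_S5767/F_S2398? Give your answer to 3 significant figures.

L_S5767/L_S2398 = (R_S5767/R_S2398)²(T_S5767/T_S2398)⁴ = (19.5)² × (0.961)⁴ = 324.3.
F_S5767/F_S2398 = (L_S5767/L_S2398)/(d_S5767/d_S2398)² = 324.3 / (12.6)² = 2.043.

2.04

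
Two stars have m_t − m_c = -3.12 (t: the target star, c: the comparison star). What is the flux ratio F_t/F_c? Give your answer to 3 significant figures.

F_t/F_c = 10^(−(m_t − m_c)/2.5) = 10^(3.12/2.5) = 10^1.248 = 17.70.

17.7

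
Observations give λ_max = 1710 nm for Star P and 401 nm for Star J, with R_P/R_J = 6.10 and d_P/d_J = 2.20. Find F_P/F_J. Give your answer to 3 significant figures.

0.0232

Wien's law: T_P/T_J = λ_J/λ_P = 401/1710 = 0.2345.
L_P/L_J = (R_P/R_J)²(T_P/T_J)⁴ = (6.10)²(0.2345)⁴ = 0.1125.
F_P/F_J = (L_P/L_J)/(d_P/d_J)² = 0.1125/(2.20)² = 0.02325.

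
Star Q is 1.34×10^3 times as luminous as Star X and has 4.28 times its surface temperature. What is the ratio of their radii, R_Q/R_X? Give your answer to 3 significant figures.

2.00

L ∝ R²T⁴ gives R ∝ √L / T², so
R_Q/R_X = √(1.34×10^3) / (4.28)² = 36.61 / 18.32 = 1.998.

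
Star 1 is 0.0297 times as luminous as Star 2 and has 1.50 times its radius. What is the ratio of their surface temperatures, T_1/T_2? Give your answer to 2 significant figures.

L ∝ R²T⁴ gives T ∝ (L/R²)^(1/4), so
T_1/T_2 = (0.0297 / 1.50²)^(1/4) = (0.01320)^(1/4) = 0.3390.

0.34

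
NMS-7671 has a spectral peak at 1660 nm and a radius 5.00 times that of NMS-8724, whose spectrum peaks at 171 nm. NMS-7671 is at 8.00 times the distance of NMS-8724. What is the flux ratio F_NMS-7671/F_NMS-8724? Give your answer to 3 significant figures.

4.40×10^-5

Wien's law: T_NMS-7671/T_NMS-8724 = λ_NMS-8724/λ_NMS-7671 = 171/1660 = 0.1030.
L_NMS-7671/L_NMS-8724 = (R_NMS-7671/R_NMS-8724)²(T_NMS-7671/T_NMS-8724)⁴ = (5.00)²(0.1030)⁴ = 0.002815.
F_NMS-7671/F_NMS-8724 = (L_NMS-7671/L_NMS-8724)/(d_NMS-7671/d_NMS-8724)² = 0.002815/(8.00)² = 4.399×10^-5.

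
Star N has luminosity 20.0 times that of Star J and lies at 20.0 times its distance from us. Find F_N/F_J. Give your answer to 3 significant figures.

F = L/(4πd²), so F_N/F_J = (L_N/L_J) / (d_N/d_J)²
= 20.0 / (20.0)² = 20.0 / 400.0 = 0.05000.

0.0500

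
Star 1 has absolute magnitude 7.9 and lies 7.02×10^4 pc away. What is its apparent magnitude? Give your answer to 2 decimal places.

m = M + 5 log₁₀(d/10 pc) = 7.9 + 5 log₁₀(7.02×10^4/10)
  = 7.9 + 5 × 3.846 = 7.9 + 19.23 = 27.13.

27.13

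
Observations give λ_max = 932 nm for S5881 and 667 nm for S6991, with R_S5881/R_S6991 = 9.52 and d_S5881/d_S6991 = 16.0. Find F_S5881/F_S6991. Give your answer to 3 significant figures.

0.0929

Wien's law: T_S5881/T_S6991 = λ_S6991/λ_S5881 = 667/932 = 0.7157.
L_S5881/L_S6991 = (R_S5881/R_S6991)²(T_S5881/T_S6991)⁴ = (9.52)²(0.7157)⁴ = 23.77.
F_S5881/F_S6991 = (L_S5881/L_S6991)/(d_S5881/d_S6991)² = 23.77/(16.0)² = 0.09287.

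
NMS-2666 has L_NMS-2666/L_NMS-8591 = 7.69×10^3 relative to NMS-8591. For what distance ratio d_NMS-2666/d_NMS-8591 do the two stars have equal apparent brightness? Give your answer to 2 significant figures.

Equal flux requires L_NMS-2666/d_NMS-2666² = L_NMS-8591/d_NMS-8591², so d_NMS-2666/d_NMS-8591 = √(L_NMS-2666/L_NMS-8591)
= √(7.69×10^3) = 87.69.

88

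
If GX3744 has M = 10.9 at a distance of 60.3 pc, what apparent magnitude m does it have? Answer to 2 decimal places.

m = M + 5 log₁₀(d/10 pc) = 10.9 + 5 log₁₀(60.3/10)
  = 10.9 + 5 × 0.780 = 10.9 + 3.90 = 14.80.

14.80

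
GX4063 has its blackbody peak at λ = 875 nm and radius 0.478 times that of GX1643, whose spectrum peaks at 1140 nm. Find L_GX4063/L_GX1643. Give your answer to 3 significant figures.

0.658

Wien's law gives T ∝ 1/λ_max, so T_GX4063/T_GX1643 = λ_GX1643/λ_GX4063 = 1140/875 = 1.303.
Then L ∝ R²T⁴ gives L_GX4063/L_GX1643 = (0.478)² × (1.303)⁴ = 0.2285 × 2.881 = 0.6583.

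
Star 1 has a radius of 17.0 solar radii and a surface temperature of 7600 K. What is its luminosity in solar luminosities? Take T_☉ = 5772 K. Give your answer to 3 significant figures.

L/L_☉ = (R/R_☉)² (T/T_☉)⁴ = (17.0)² × (7600/5772)⁴
       = 289.0 × (1.317)⁴ = 289.0 × 3.006 = 868.7.

869 solar luminosities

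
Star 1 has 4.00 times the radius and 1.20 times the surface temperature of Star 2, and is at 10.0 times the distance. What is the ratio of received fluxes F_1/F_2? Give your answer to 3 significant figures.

L_1/L_2 = (R_1/R_2)²(T_1/T_2)⁴ = (4.00)² × (1.20)⁴ = 33.18.
F_1/F_2 = (L_1/L_2)/(d_1/d_2)² = 33.18 / (10.0)² = 0.3318.

0.332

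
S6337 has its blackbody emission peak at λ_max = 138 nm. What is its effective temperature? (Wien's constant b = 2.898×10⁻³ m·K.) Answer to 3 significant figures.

2.10×10^4 K

T = b/λ_max = 2.898×10⁻³ / (138×10⁻⁹) = 2.100×10^4 K.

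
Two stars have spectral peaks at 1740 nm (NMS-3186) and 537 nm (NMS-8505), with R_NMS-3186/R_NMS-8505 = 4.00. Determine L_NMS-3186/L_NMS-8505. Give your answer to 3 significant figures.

Wien's law gives T ∝ 1/λ_max, so T_NMS-3186/T_NMS-8505 = λ_NMS-8505/λ_NMS-3186 = 537/1740 = 0.3086.
Then L ∝ R²T⁴ gives L_NMS-3186/L_NMS-8505 = (4.00)² × (0.3086)⁴ = 16.00 × 0.009072 = 0.1452.

0.145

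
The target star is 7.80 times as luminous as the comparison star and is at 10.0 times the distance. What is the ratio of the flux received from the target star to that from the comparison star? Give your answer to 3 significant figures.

0.0780

F = L/(4πd²), so F_t/F_c = (L_t/L_c) / (d_t/d_c)²
= 7.80 / (10.0)² = 7.80 / 100.0 = 0.07800.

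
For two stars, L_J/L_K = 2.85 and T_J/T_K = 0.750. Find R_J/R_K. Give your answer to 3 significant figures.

L ∝ R²T⁴ gives R ∝ √L / T², so
R_J/R_K = √(2.85) / (0.750)² = 1.688 / 0.5625 = 3.001.

3.00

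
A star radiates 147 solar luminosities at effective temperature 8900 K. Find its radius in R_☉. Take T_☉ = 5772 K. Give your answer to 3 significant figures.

R/R_☉ = √(L/L_☉) / (T/T_☉)² = √(147) / (1.542)²
       = 12.12 / 2.378 = 5.100.

5.10 R_☉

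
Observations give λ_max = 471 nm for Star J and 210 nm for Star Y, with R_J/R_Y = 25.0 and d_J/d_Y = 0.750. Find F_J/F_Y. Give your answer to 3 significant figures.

43.9

Wien's law: T_J/T_Y = λ_Y/λ_J = 210/471 = 0.4459.
L_J/L_Y = (R_J/R_Y)²(T_J/T_Y)⁴ = (25.0)²(0.4459)⁴ = 24.70.
F_J/F_Y = (L_J/L_Y)/(d_J/d_Y)² = 24.70/(0.750)² = 43.91.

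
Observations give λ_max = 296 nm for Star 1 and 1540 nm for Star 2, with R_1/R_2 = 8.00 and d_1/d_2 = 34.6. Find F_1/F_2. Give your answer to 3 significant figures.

39.2

Wien's law: T_1/T_2 = λ_2/λ_1 = 1540/296 = 5.203.
L_1/L_2 = (R_1/R_2)²(T_1/T_2)⁴ = (8.00)²(5.203)⁴ = 4.689×10^4.
F_1/F_2 = (L_1/L_2)/(d_1/d_2)² = 4.689×10^4/(34.6)² = 39.17.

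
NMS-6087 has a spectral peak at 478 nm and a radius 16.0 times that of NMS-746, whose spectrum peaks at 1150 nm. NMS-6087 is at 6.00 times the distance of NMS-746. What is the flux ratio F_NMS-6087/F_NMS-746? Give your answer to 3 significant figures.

Wien's law: T_NMS-6087/T_NMS-746 = λ_NMS-746/λ_NMS-6087 = 1150/478 = 2.406.
L_NMS-6087/L_NMS-746 = (R_NMS-6087/R_NMS-746)²(T_NMS-6087/T_NMS-746)⁴ = (16.0)²(2.406)⁴ = 8577.
F_NMS-6087/F_NMS-746 = (L_NMS-6087/L_NMS-746)/(d_NMS-6087/d_NMS-746)² = 8577/(6.00)² = 238.2.

238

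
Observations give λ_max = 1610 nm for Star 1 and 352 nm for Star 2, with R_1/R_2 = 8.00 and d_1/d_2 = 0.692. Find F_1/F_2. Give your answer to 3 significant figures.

0.305

Wien's law: T_1/T_2 = λ_2/λ_1 = 352/1610 = 0.2186.
L_1/L_2 = (R_1/R_2)²(T_1/T_2)⁴ = (8.00)²(0.2186)⁴ = 0.1462.
F_1/F_2 = (L_1/L_2)/(d_1/d_2)² = 0.1462/(0.692)² = 0.3054.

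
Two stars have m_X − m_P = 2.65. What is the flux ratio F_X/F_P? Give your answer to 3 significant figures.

F_X/F_P = 10^(−(m_X − m_P)/2.5) = 10^(-2.65/2.5) = 10^-1.060 = 0.08710.

0.0871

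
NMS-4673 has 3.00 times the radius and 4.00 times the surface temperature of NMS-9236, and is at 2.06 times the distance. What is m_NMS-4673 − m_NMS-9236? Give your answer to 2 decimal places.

L_NMS-4673/L_NMS-9236 = (3.00)²(4.00)⁴ = 2304.
F_NMS-4673/F_NMS-9236 = (L_NMS-4673/L_NMS-9236)/(d_NMS-4673/d_NMS-9236)² = 2304/4.244 = 542.9.
m_NMS-4673 − m_NMS-9236 = −2.5 log₁₀(542.9) = -6.84.

-6.84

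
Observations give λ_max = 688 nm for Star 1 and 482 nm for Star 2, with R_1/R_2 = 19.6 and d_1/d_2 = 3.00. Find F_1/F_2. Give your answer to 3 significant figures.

Wien's law: T_1/T_2 = λ_2/λ_1 = 482/688 = 0.7006.
L_1/L_2 = (R_1/R_2)²(T_1/T_2)⁴ = (19.6)²(0.7006)⁴ = 92.54.
F_1/F_2 = (L_1/L_2)/(d_1/d_2)² = 92.54/(3.00)² = 10.28.

10.3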